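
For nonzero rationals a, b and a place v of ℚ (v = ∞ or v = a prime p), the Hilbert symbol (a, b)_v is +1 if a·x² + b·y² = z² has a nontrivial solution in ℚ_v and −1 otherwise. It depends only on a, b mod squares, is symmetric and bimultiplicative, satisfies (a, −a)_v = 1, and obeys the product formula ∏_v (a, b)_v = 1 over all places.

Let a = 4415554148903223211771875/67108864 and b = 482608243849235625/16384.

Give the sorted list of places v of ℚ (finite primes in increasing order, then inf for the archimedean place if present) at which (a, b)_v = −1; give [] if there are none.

[5, 17, 29, 41]

(a, b) ≡ (22579315, 168113) mod (ℚ^×)²; places V = {2, 3, 5, 11, 17, 19, 29, 31, 41, ∞}.
(a,b)_41: α=3, u≡11; β=2, v≡26 (mod 41); (11|41)=-1, (26|41)=-1; sign (−1)^0·-1^2·-1^3 = -1.
(a,b)_2: α=-26, β=-14; u≡3, v≡1 (mod 8); ε(u)ε(v)=1·0, αω(v)=-26·0, βω(u)=-14·1; sum ≡ 0  ⇒  +1.
(a,b)_3: α=6, u≡1; β=2, v≡2 (mod 3); (1|3)=+1, (2|3)=-1; sign (−1)^0·+1^2·-1^6 = +1.
(a,b)_17: α=1, u≡9; β=1, v≡7 (mod 17); (9|17)=+1, (7|17)=-1; sign (−1)^0·+1^1·-1^1 = -1.
(a,b)_31: α=1, u≡14; β=1, v≡12 (mod 31); (14|31)=+1, (12|31)=-1; sign (−1)^1·+1^1·-1^1 = +1.
(a,b)_11: α=1, u≡8; β=1, v≡9 (mod 11); (8|11)=-1, (9|11)=+1; sign (−1)^1·-1^1·+1^1 = +1.
(a,b)_5: α=5, u≡3; β=4, v≡3 (mod 5); (3|5)=-1, (3|5)=-1; sign (−1)^0·-1^4·-1^5 = -1.
(a,b)_29: α=4, u≡14; β=3, v≡10 (mod 29); (14|29)=-1, (10|29)=-1; sign (−1)^0·-1^3·-1^4 = -1.
(a,b)_19: α=3, u≡7; β=2, v≡17 (mod 19); (7|19)=+1, (17|19)=+1; sign (−1)^0·+1^2·+1^3 = +1.
(a,b)_∞: sgn(22579315)=+, sgn(168113)=+, so +1.
|Ram(22579315, 168113)| = 4, even; anisotropic at {5, 17, 29, 41}.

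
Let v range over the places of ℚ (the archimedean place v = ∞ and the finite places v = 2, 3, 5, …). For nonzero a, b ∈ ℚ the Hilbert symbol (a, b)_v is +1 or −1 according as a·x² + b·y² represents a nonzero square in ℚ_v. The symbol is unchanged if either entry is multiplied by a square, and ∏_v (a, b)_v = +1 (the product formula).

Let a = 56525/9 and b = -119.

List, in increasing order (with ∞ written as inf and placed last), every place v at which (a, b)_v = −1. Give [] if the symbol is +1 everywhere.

[7, 19]

Mod squares: a ≡ 2261, b ≡ -119. Check v ∈ {∞, 2, 3, 5, 7, 17, 19}.
v=19: a=19^1·(≡16), b=19^0·(≡14) mod 19; (16|19)=+1, (14|19)=-1; (−1)^{1·0·9}·(+1)^0·(-1)^1 = -1.
v=2: v_2(a)=0, v_2(b)=0; units ≡ 5, 1 (mod 8); ε·ε+αω+βω = 0·0+0·0+0·1 ≡ 0  ⇒  (a,b)_2 = +1.
v=17: a=17^1·(≡3), b=17^1·(≡10) mod 17; (3|17)=-1, (10|17)=-1; (−1)^{1·1·8}·(-1)^1·(-1)^1 = +1.
v=∞: 2261 > 0 and -119 < 0  ⇒  (a,b)_∞ = +1.
v=7: a=7^1·(≡2), b=7^1·(≡4) mod 7; (2|7)=+1, (4|7)=+1; (−1)^{1·1·3}·(+1)^1·(+1)^1 = -1.
v=3: a=3^-2·(≡2), b=3^0·(≡1) mod 3; (2|3)=-1, (1|3)=+1; (−1)^{-2·0·1}·(-1)^0·(+1)^-2 = +1.
v=5: a=5^2·(≡4), b=5^0·(≡1) mod 5; (4|5)=+1, (1|5)=+1; (−1)^{2·0·2}·(+1)^0·(+1)^2 = +1.
|Ram(2261, -119)| = 2, even; anisotropic at {7, 19}.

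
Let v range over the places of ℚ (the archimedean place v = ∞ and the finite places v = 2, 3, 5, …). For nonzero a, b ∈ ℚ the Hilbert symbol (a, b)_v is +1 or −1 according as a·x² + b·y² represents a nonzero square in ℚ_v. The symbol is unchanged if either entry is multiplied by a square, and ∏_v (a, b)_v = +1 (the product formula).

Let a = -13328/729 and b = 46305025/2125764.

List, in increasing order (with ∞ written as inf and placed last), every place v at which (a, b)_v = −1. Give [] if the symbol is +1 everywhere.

Mod squares: a ≡ -17, b ≡ 6409. Check v ∈ {∞, 2, 3, 5, 7, 13, 17, 29}.
v=3: a=3^-6·(≡1), b=3^-12·(≡1) mod 3; (1|3)=+1, (1|3)=+1; (−1)^{-6·-12·1}·(+1)^-12·(+1)^-6 = +1.
v=∞: -17 < 0 and 6409 > 0  ⇒  (a,b)_∞ = +1.
v=5: a=5^0·(≡3), b=5^2·(≡4) mod 5; (3|5)=-1, (4|5)=+1; (−1)^{0·2·2}·(-1)^2·(+1)^0 = +1.
v=17: a=17^1·(≡1), b=17^3·(≡10) mod 17; (1|17)=+1, (10|17)=-1; (−1)^{1·3·8}·(+1)^3·(-1)^1 = -1.
v=2: v_2(a)=4, v_2(b)=-2; units ≡ 7, 1 (mod 8); ε·ε+αω+βω = 1·0+4·0+-2·0 ≡ 0  ⇒  (a,b)_2 = +1.
v=7: a=7^2·(≡1), b=7^0·(≡1) mod 7; (1|7)=+1, (1|7)=+1; (−1)^{2·0·3}·(+1)^0·(+1)^2 = +1.
v=13: a=13^0·(≡10), b=13^1·(≡4) mod 13; (10|13)=+1, (4|13)=+1; (−1)^{0·1·6}·(+1)^1·(+1)^0 = +1.
v=29: a=29^0·(≡3), b=29^1·(≡12) mod 29; (3|29)=-1, (12|29)=-1; (−1)^{0·1·14}·(-1)^1·(-1)^0 = -1.
(-17, 6409 / ℚ) ramifies at {17, 29}: a division algebra.

[17, 29]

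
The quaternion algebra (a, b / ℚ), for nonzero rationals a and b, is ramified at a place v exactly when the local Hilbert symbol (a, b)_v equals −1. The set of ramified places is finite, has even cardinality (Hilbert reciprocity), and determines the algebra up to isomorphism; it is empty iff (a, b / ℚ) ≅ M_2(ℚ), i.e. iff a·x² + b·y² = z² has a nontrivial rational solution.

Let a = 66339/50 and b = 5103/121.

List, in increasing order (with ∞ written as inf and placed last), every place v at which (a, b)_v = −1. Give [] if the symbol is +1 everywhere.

(a, b) ≡ (182, 7) mod (ℚ^×)²; places V = {2, 3, 5, 7, 11, 13, ∞}.
(a,b)_7: α=1, u≡6; β=1, v≡4 (mod 7); (6|7)=-1, (4|7)=+1; sign (−1)^1·-1^1·+1^1 = +1.
(a,b)_11: α=0, u≡7; β=-2, v≡10 (mod 11); (7|11)=-1, (10|11)=-1; sign (−1)^0·-1^-2·-1^0 = +1.
(a,b)_2: α=-1, β=0; u≡3, v≡7 (mod 8); ε(u)ε(v)=1·1, αω(v)=-1·0, βω(u)=0·1; sum ≡ 1  ⇒  -1.
(a,b)_5: α=-2, u≡2; β=0, v≡3 (mod 5); (2|5)=-1, (3|5)=-1; sign (−1)^0·-1^0·-1^-2 = +1.
(a,b)_∞: sgn(182)=+, sgn(7)=+, so +1.
(a,b)_3: α=6, u≡2; β=6, v≡1 (mod 3); (2|3)=-1, (1|3)=+1; sign (−1)^0·-1^6·+1^6 = +1.
(a,b)_13: α=1, u≡3; β=0, v≡5 (mod 13); (3|13)=+1, (5|13)=-1; sign (−1)^0·+1^0·-1^1 = -1.
Ram(182, 7) = {2, 13}; no ℚ_2-point on the conic.

[2, 13]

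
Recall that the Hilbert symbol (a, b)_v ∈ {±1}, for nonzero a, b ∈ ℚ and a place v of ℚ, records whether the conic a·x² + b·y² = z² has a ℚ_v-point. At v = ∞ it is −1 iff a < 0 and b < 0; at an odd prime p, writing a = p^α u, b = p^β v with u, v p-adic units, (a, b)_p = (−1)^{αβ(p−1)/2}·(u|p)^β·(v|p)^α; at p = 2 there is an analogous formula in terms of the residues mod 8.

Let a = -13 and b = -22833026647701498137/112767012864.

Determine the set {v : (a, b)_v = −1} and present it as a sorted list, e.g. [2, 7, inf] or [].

[2, 13, 23, inf]

(a, b) ≡ (-13, -4569617) mod (ℚ^×)²; places V = {2, 3, 7, 11, 13, 17, 19, 23, 29, 31, 53, ∞}.
(a,b)_2: α=0, β=-12; u≡3, v≡7 (mod 8); ε(u)ε(v)=1·1, αω(v)=0·0, βω(u)=-12·1; sum ≡ 1  ⇒  -1.
(a,b)_23: α=0, u≡10; β=1, v≡3 (mod 23); (10|23)=-1, (3|23)=+1; sign (−1)^0·-1^1·+1^0 = -1.
(a,b)_7: α=0, u≡1; β=12, v≡1 (mod 7); (1|7)=+1, (1|7)=+1; sign (−1)^0·+1^12·+1^0 = +1.
(a,b)_11: α=0, u≡9; β=-2, v≡4 (mod 11); (9|11)=+1, (4|11)=+1; sign (−1)^0·+1^-2·+1^0 = +1.
(a,b)_17: α=0, u≡4; β=1, v≡7 (mod 17); (4|17)=+1, (7|17)=-1; sign (−1)^0·+1^1·-1^0 = +1.
(a,b)_19: α=0, u≡6; β=2, v≡4 (mod 19); (6|19)=+1, (4|19)=+1; sign (−1)^0·+1^2·+1^0 = +1.
(a,b)_31: α=0, u≡18; β=1, v≡13 (mod 31); (18|31)=+1, (13|31)=-1; sign (−1)^0·+1^1·-1^0 = +1.
(a,b)_53: α=0, u≡40; β=-2, v≡28 (mod 53); (40|53)=+1, (28|53)=+1; sign (−1)^0·+1^-2·+1^0 = +1.
(a,b)_13: α=1, u≡12; β=1, v≡7 (mod 13); (12|13)=+1, (7|13)=-1; sign (−1)^0·+1^1·-1^1 = -1.
(a,b)_29: α=0, u≡16; β=1, v≡22 (mod 29); (16|29)=+1, (22|29)=+1; sign (−1)^0·+1^1·+1^0 = +1.
(a,b)_∞: sgn(-13)=−, sgn(-4569617)=−, so -1.
(a,b)_3: α=0, u≡2; β=-4, v≡1 (mod 3); (2|3)=-1, (1|3)=+1; sign (−1)^0·-1^-4·+1^0 = +1.
(-13, -4569617 / ℚ) ramifies at {2, 13, 23, ∞}: a division algebra.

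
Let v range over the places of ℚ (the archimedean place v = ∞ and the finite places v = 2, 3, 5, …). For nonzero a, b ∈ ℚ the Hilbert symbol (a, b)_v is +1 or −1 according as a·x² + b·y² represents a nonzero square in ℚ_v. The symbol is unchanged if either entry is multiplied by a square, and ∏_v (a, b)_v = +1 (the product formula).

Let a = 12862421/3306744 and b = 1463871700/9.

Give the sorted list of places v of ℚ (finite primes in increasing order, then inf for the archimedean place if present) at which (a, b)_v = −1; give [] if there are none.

[2, 17]

Mod squares: a ≡ 8806, b ≡ 37. Check v ∈ {∞, 2, 3, 5, 7, 11, 13, 17, 37}.
v=37: a=37^1·(≡25), b=37^3·(≡25) mod 37; (25|37)=+1, (25|37)=+1; (−1)^{1·3·18}·(+1)^3·(+1)^1 = +1.
v=11: a=11^2·(≡8), b=11^0·(≡3) mod 11; (8|11)=-1, (3|11)=+1; (−1)^{2·0·5}·(-1)^0·(+1)^2 = +1.
v=3: a=3^-10·(≡1), b=3^-2·(≡1) mod 3; (1|3)=+1, (1|3)=+1; (−1)^{-10·-2·1}·(+1)^-2·(+1)^-10 = +1.
v=2: v_2(a)=-3, v_2(b)=2; units ≡ 3, 5 (mod 8); ε·ε+αω+βω = 1·0+-3·1+2·1 ≡ 1  ⇒  (a,b)_2 = -1.
v=17: a=17^1·(≡16), b=17^2·(≡11) mod 17; (16|17)=+1, (11|17)=-1; (−1)^{1·2·8}·(+1)^2·(-1)^1 = -1.
v=5: a=5^0·(≡4), b=5^2·(≡2) mod 5; (4|5)=+1, (2|5)=-1; (−1)^{0·2·2}·(+1)^2·(-1)^0 = +1.
v=∞: 8806 > 0 and 37 > 0  ⇒  (a,b)_∞ = +1.
v=7: a=7^-1·(≡3), b=7^0·(≡2) mod 7; (3|7)=-1, (2|7)=+1; (−1)^{-1·0·3}·(-1)^0·(+1)^-1 = +1.
v=13: a=13^2·(≡6), b=13^0·(≡2) mod 13; (6|13)=-1, (2|13)=-1; (−1)^{2·0·6}·(-1)^0·(-1)^2 = +1.
|Ram(8806, 37)| = 2, even; anisotropic at {2, 17}.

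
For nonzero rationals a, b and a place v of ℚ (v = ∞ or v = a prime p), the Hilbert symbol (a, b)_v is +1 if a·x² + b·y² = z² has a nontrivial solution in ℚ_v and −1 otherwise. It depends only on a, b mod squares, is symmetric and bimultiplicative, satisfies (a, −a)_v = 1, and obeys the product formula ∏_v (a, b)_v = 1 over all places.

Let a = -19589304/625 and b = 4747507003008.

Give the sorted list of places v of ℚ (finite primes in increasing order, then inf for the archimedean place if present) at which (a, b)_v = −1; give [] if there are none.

[2, 7, 11, 17]

Mod squares: a ≡ -13566, b ≡ 8778. Check v ∈ {∞, 2, 3, 5, 7, 11, 17, 19}.
v=3: a=3^1·(≡2), b=3^5·(≡1) mod 3; (2|3)=-1, (1|3)=+1; (−1)^{1·5·1}·(-1)^5·(+1)^1 = +1.
v=11: a=11^0·(≡10), b=11^1·(≡2) mod 11; (10|11)=-1, (2|11)=-1; (−1)^{0·1·5}·(-1)^1·(-1)^0 = -1.
v=5: a=5^-4·(≡1), b=5^0·(≡3) mod 5; (1|5)=+1, (3|5)=-1; (−1)^{-4·0·2}·(+1)^0·(-1)^-4 = +1.
v=7: a=7^1·(≡1), b=7^1·(≡4) mod 7; (1|7)=+1, (4|7)=+1; (−1)^{1·1·3}·(+1)^1·(+1)^1 = -1.
v=19: a=19^3·(≡3), b=19^3·(≡4) mod 19; (3|19)=-1, (4|19)=+1; (−1)^{3·3·9}·(-1)^3·(+1)^3 = +1.
v=∞: -13566 < 0 and 8778 > 0  ⇒  (a,b)_∞ = +1.
v=17: a=17^1·(≡13), b=17^2·(≡10) mod 17; (13|17)=+1, (10|17)=-1; (−1)^{1·2·8}·(+1)^2·(-1)^1 = -1.
v=2: v_2(a)=3, v_2(b)=7; units ≡ 1, 5 (mod 8); ε·ε+αω+βω = 0·0+3·1+7·0 ≡ 1  ⇒  (a,b)_2 = -1.
(-13566, 8778 / ℚ) ramifies at {2, 7, 11, 17}: a division algebra.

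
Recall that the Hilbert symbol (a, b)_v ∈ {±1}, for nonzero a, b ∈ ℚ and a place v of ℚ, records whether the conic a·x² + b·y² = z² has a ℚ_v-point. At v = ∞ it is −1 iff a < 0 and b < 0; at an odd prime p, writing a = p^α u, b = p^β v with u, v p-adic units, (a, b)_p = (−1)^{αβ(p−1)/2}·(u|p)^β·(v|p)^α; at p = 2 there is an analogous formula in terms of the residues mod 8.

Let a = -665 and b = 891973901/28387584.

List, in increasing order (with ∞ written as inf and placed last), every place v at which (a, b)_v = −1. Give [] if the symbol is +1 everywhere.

Mod squares: a ≡ -665, b ≡ 221. Check v ∈ {∞, 2, 3, 5, 7, 13, 17, 19, 37, 41}.
v=7: a=7^1·(≡3), b=7^4·(≡4) mod 7; (3|7)=-1, (4|7)=+1; (−1)^{1·4·3}·(-1)^4·(+1)^1 = +1.
v=3: a=3^0·(≡1), b=3^-4·(≡2) mod 3; (1|3)=+1, (2|3)=-1; (−1)^{0·-4·1}·(+1)^-4·(-1)^0 = +1.
v=17: a=17^0·(≡15), b=17^1·(≡1) mod 17; (15|17)=+1, (1|17)=+1; (−1)^{0·1·8}·(+1)^1·(+1)^0 = +1.
v=19: a=19^1·(≡3), b=19^0·(≡13) mod 19; (3|19)=-1, (13|19)=-1; (−1)^{1·0·9}·(-1)^0·(-1)^1 = -1.
v=5: a=5^1·(≡2), b=5^0·(≡4) mod 5; (2|5)=-1, (4|5)=+1; (−1)^{1·0·2}·(-1)^0·(+1)^1 = +1.
v=37: a=37^0·(≡1), b=37^-2·(≡4) mod 37; (1|37)=+1, (4|37)=+1; (−1)^{0·-2·18}·(+1)^-2·(+1)^0 = +1.
v=13: a=13^0·(≡11), b=13^1·(≡10) mod 13; (11|13)=-1, (10|13)=+1; (−1)^{0·1·6}·(-1)^1·(+1)^0 = -1.
v=41: a=41^0·(≡32), b=41^2·(≡10) mod 41; (32|41)=+1, (10|41)=+1; (−1)^{0·2·20}·(+1)^2·(+1)^0 = +1.
v=2: v_2(a)=0, v_2(b)=-8; units ≡ 7, 5 (mod 8); ε·ε+αω+βω = 1·0+0·1+-8·0 ≡ 0  ⇒  (a,b)_2 = +1.
v=∞: -665 < 0 and 221 > 0  ⇒  (a,b)_∞ = +1.
|Ram(-665, 221)| = 2, even; anisotropic at {13, 19}.

[13, 19]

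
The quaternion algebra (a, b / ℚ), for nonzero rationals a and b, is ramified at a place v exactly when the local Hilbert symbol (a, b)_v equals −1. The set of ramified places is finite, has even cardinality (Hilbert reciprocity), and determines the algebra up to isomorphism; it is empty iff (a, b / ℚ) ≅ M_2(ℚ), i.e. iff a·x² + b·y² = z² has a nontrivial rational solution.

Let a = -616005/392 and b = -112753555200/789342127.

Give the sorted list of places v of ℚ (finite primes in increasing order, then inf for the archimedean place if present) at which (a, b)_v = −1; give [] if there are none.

(a, b) ≡ (-10, -1001) mod (ℚ^×)²; places V = {2, 3, 5, 7, 11, 13, 37, 41, ∞}.
(a,b)_2: α=-3, β=8; u≡3, v≡7 (mod 8); ε(u)ε(v)=1·1, αω(v)=-3·0, βω(u)=8·1; sum ≡ 1  ⇒  -1.
(a,b)_7: α=-2, u≡2; β=-3, v≡2 (mod 7); (2|7)=+1, (2|7)=+1; sign (−1)^0·+1^-3·+1^-2 = +1.
(a,b)_13: α=2, u≡4; β=3, v≡4 (mod 13); (4|13)=+1, (4|13)=+1; sign (−1)^0·+1^3·+1^2 = +1.
(a,b)_3: α=6, u≡2; β=6, v≡1 (mod 3); (2|3)=-1, (1|3)=+1; sign (−1)^0·-1^6·+1^6 = +1.
(a,b)_∞: sgn(-10)=−, sgn(-1001)=−, so -1.
(a,b)_41: α=0, u≡8; β=-2, v≡15 (mod 41); (8|41)=+1, (15|41)=-1; sign (−1)^0·+1^-2·-1^0 = +1.
(a,b)_11: α=0, u≡4; β=1, v≡2 (mod 11); (4|11)=+1, (2|11)=-1; sign (−1)^0·+1^1·-1^0 = +1.
(a,b)_5: α=1, u≡2; β=2, v≡1 (mod 5); (2|5)=-1, (1|5)=+1; sign (−1)^0·-1^2·+1^1 = +1.
(a,b)_37: α=0, u≡34; β=-2, v≡13 (mod 37); (34|37)=+1, (13|37)=-1; sign (−1)^0·+1^-2·-1^0 = +1.
Ram(-10, -1001) = {2, ∞}; no ℚ_2-point on the conic.

[2, inf]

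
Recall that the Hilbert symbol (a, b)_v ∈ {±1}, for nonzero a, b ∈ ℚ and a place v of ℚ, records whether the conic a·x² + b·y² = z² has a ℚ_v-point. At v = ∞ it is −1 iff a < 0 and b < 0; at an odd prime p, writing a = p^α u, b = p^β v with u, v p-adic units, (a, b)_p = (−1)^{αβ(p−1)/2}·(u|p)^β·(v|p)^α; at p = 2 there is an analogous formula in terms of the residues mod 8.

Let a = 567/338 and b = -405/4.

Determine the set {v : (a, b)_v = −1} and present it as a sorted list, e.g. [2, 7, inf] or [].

Mod squares: a ≡ 14, b ≡ -5. Check v ∈ {∞, 2, 3, 5, 7, 13}.
v=5: a=5^0·(≡4), b=5^1·(≡1) mod 5; (4|5)=+1, (1|5)=+1; (−1)^{0·1·2}·(+1)^1·(+1)^0 = +1.
v=13: a=13^-2·(≡4), b=13^0·(≡6) mod 13; (4|13)=+1, (6|13)=-1; (−1)^{-2·0·6}·(+1)^0·(-1)^-2 = +1.
v=3: a=3^4·(≡2), b=3^4·(≡1) mod 3; (2|3)=-1, (1|3)=+1; (−1)^{4·4·1}·(-1)^4·(+1)^4 = +1.
v=∞: 14 > 0 and -5 < 0  ⇒  (a,b)_∞ = +1.
v=2: v_2(a)=-1, v_2(b)=-2; units ≡ 7, 3 (mod 8); ε·ε+αω+βω = 1·1+-1·1+-2·0 ≡ 0  ⇒  (a,b)_2 = +1.
v=7: a=7^1·(≡2), b=7^0·(≡2) mod 7; (2|7)=+1, (2|7)=+1; (−1)^{1·0·3}·(+1)^0·(+1)^1 = +1.
Every local symbol is +1, so the conic 14·x² + -5·y² = z² has ℚ_v-points for all v and hence a ℚ-point; (a, b / ℚ) ≅ M_2(ℚ).

[]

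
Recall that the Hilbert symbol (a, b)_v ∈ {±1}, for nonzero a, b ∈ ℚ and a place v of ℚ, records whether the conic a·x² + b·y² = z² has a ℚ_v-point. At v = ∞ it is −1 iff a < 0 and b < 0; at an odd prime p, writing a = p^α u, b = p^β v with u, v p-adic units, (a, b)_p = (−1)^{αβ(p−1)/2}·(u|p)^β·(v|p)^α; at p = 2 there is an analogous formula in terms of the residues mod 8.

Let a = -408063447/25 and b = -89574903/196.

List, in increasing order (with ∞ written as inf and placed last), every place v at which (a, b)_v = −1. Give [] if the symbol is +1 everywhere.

Mod squares: a ≡ -45340383, b ≡ -1105863. Check v ∈ {∞, 2, 3, 5, 7, 11, 23, 31, 41, 47}.
v=23: a=23^1·(≡6), b=23^1·(≡12) mod 23; (6|23)=+1, (12|23)=+1; (−1)^{1·1·11}·(+1)^1·(+1)^1 = -1.
v=47: a=47^1·(≡10), b=47^1·(≡6) mod 47; (10|47)=-1, (6|47)=+1; (−1)^{1·1·23}·(-1)^1·(+1)^1 = +1.
v=41: a=41^1·(≡19), b=41^0·(≡17) mod 41; (19|41)=-1, (17|41)=-1; (−1)^{1·0·20}·(-1)^0·(-1)^1 = -1.
v=2: v_2(a)=0, v_2(b)=-2; units ≡ 1, 1 (mod 8); ε·ε+αω+βω = 0·0+0·0+-2·0 ≡ 0  ⇒  (a,b)_2 = +1.
v=∞: -45340383 < 0 and -1105863 < 0  ⇒  (a,b)_∞ = -1.
v=7: a=7^0·(≡5), b=7^-2·(≡4) mod 7; (5|7)=-1, (4|7)=+1; (−1)^{0·-2·3}·(-1)^-2·(+1)^0 = +1.
v=5: a=5^-2·(≡3), b=5^0·(≡2) mod 5; (3|5)=-1, (2|5)=-1; (−1)^{-2·0·2}·(-1)^0·(-1)^-2 = +1.
v=11: a=11^1·(≡3), b=11^1·(≡8) mod 11; (3|11)=+1, (8|11)=-1; (−1)^{1·1·5}·(+1)^1·(-1)^1 = +1.
v=3: a=3^3·(≡2), b=3^5·(≡1) mod 3; (2|3)=-1, (1|3)=+1; (−1)^{3·5·1}·(-1)^5·(+1)^3 = +1.
v=31: a=31^1·(≡4), b=31^1·(≡9) mod 31; (4|31)=+1, (9|31)=+1; (−1)^{1·1·15}·(+1)^1·(+1)^1 = -1.
Ram(-45340383, -1105863) = {23, 31, 41, ∞}; no ℚ_23-point on the conic.

[23, 31, 41, inf]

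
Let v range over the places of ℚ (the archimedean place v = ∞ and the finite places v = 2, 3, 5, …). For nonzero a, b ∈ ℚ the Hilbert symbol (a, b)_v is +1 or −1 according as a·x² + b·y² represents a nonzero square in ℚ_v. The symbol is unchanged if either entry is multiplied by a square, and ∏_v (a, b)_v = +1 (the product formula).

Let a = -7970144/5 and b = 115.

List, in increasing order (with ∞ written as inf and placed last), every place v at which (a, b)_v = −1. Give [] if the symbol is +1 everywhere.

Mod squares: a ≡ -50830, b ≡ 115. Check v ∈ {∞, 2, 5, 7, 13, 17, 23}.
v=∞: -50830 < 0 and 115 > 0  ⇒  (a,b)_∞ = +1.
v=7: a=7^2·(≡2), b=7^0·(≡3) mod 7; (2|7)=+1, (3|7)=-1; (−1)^{2·0·3}·(+1)^0·(-1)^2 = +1.
v=5: a=5^-1·(≡1), b=5^1·(≡3) mod 5; (1|5)=+1, (3|5)=-1; (−1)^{-1·1·2}·(+1)^1·(-1)^-1 = -1.
v=2: v_2(a)=5, v_2(b)=0; units ≡ 1, 3 (mod 8); ε·ε+αω+βω = 0·1+5·1+0·0 ≡ 1  ⇒  (a,b)_2 = -1.
v=13: a=13^1·(≡1), b=13^0·(≡11) mod 13; (1|13)=+1, (11|13)=-1; (−1)^{1·0·6}·(+1)^0·(-1)^1 = -1.
v=17: a=17^1·(≡9), b=17^0·(≡13) mod 17; (9|17)=+1, (13|17)=+1; (−1)^{1·0·8}·(+1)^0·(+1)^1 = +1.
v=23: a=23^1·(≡21), b=23^1·(≡5) mod 23; (21|23)=-1, (5|23)=-1; (−1)^{1·1·11}·(-1)^1·(-1)^1 = -1.
|Ram(-50830, 115)| = 4, even; anisotropic at {2, 5, 13, 23}.

[2, 5, 13, 23]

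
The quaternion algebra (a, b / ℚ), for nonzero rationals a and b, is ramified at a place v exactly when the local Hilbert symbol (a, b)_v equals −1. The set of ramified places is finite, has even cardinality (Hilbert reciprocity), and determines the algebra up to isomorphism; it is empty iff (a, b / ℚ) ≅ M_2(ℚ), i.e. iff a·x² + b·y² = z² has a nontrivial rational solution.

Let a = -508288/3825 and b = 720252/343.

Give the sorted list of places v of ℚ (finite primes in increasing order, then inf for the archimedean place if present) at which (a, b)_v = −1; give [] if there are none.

(a, b) ≡ (-374, 1729) mod (ℚ^×)²; places V = {2, 3, 5, 7, 11, 13, 17, 19, ∞}.
(a,b)_5: α=-2, u≡4; β=0, v≡4 (mod 5); (4|5)=+1, (4|5)=+1; sign (−1)^0·+1^0·+1^-2 = +1.
(a,b)_19: α=2, u≡6; β=1, v≡3 (mod 19); (6|19)=+1, (3|19)=-1; sign (−1)^0·+1^1·-1^2 = +1.
(a,b)_∞: sgn(-374)=−, sgn(1729)=+, so +1.
(a,b)_2: α=7, β=2; u≡5, v≡1 (mod 8); ε(u)ε(v)=0·0, αω(v)=7·0, βω(u)=2·1; sum ≡ 0  ⇒  +1.
(a,b)_13: α=0, u≡4; β=1, v≡10 (mod 13); (4|13)=+1, (10|13)=+1; sign (−1)^0·+1^1·+1^0 = +1.
(a,b)_3: α=-2, u≡1; β=6, v≡1 (mod 3); (1|3)=+1, (1|3)=+1; sign (−1)^0·+1^6·+1^-2 = +1.
(a,b)_17: α=-1, u≡3; β=0, v≡10 (mod 17); (3|17)=-1, (10|17)=-1; sign (−1)^0·-1^0·-1^-1 = -1.
(a,b)_7: α=0, u≡1; β=-3, v≡1 (mod 7); (1|7)=+1, (1|7)=+1; sign (−1)^0·+1^-3·+1^0 = +1.
(a,b)_11: α=1, u≡10; β=0, v≡8 (mod 11); (10|11)=-1, (8|11)=-1; sign (−1)^0·-1^0·-1^1 = -1.
|Ram(-374, 1729)| = 2, even; anisotropic at {11, 17}.

[11, 17]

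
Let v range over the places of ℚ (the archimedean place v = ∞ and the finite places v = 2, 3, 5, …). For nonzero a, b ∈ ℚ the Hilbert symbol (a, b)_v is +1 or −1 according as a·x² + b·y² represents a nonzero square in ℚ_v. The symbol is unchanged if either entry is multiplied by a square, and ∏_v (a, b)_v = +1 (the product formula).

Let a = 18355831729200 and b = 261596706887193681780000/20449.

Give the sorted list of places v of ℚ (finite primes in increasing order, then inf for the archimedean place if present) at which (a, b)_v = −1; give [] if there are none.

[2, 19, 23, 29]

Mod squares: a ≡ 196707, b ≡ 322. Check v ∈ {∞, 2, 3, 5, 7, 11, 13, 17, 19, 23, 29}.
v=7: a=7^3·(≡3), b=7^5·(≡4) mod 7; (3|7)=-1, (4|7)=+1; (−1)^{3·5·3}·(-1)^5·(+1)^3 = +1.
v=13: a=13^0·(≡4), b=13^-2·(≡4) mod 13; (4|13)=+1, (4|13)=+1; (−1)^{0·-2·6}·(+1)^-2·(+1)^0 = +1.
v=17: a=17^1·(≡6), b=17^2·(≡13) mod 17; (6|17)=-1, (13|17)=+1; (−1)^{1·2·8}·(-1)^2·(+1)^1 = +1.
v=23: a=23^2·(≡5), b=23^3·(≡7) mod 23; (5|23)=-1, (7|23)=-1; (−1)^{2·3·11}·(-1)^3·(-1)^2 = -1.
v=3: a=3^3·(≡1), b=3^6·(≡1) mod 3; (1|3)=+1, (1|3)=+1; (−1)^{3·6·1}·(+1)^6·(+1)^3 = +1.
v=2: v_2(a)=4, v_2(b)=5; units ≡ 3, 1 (mod 8); ε·ε+αω+βω = 1·0+4·0+5·1 ≡ 1  ⇒  (a,b)_2 = -1.
v=11: a=11^0·(≡9), b=11^-2·(≡1) mod 11; (9|11)=+1, (1|11)=+1; (−1)^{0·-2·5}·(+1)^-2·(+1)^0 = +1.
v=29: a=29^1·(≡2), b=29^2·(≡17) mod 29; (2|29)=-1, (17|29)=-1; (−1)^{1·2·14}·(-1)^2·(-1)^1 = -1.
v=∞: 196707 > 0 and 322 > 0  ⇒  (a,b)_∞ = +1.
v=19: a=19^1·(≡5), b=19^2·(≡13) mod 19; (5|19)=+1, (13|19)=-1; (−1)^{1·2·9}·(+1)^2·(-1)^1 = -1.
v=5: a=5^2·(≡3), b=5^4·(≡2) mod 5; (3|5)=-1, (2|5)=-1; (−1)^{2·4·2}·(-1)^4·(-1)^2 = +1.
Ram(196707, 322) = {2, 19, 23, 29}; no ℚ_2-point on the conic.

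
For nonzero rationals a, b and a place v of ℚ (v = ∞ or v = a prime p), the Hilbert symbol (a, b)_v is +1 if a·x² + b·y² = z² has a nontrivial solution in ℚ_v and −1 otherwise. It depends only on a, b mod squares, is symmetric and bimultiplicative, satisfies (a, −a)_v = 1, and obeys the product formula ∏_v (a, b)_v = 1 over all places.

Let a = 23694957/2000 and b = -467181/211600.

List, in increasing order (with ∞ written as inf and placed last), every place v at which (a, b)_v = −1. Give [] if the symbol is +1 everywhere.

[11, 13]

Mod squares: a ≡ 36465, b ≡ -429. Check v ∈ {∞, 2, 3, 5, 11, 13, 17, 19, 23}.
v=19: a=19^2·(≡6), b=19^0·(≡3) mod 19; (6|19)=+1, (3|19)=-1; (−1)^{2·0·9}·(+1)^0·(-1)^2 = +1.
v=∞: 36465 > 0 and -429 < 0  ⇒  (a,b)_∞ = +1.
v=2: v_2(a)=-4, v_2(b)=-4; units ≡ 1, 3 (mod 8); ε·ε+αω+βω = 0·1+-4·1+-4·0 ≡ 0  ⇒  (a,b)_2 = +1.
v=11: a=11^1·(≡5), b=11^3·(≡3) mod 11; (5|11)=+1, (3|11)=+1; (−1)^{1·3·5}·(+1)^3·(+1)^1 = -1.
v=13: a=13^1·(≡1), b=13^1·(≡5) mod 13; (1|13)=+1, (5|13)=-1; (−1)^{1·1·6}·(+1)^1·(-1)^1 = -1.
v=23: a=23^0·(≡11), b=23^-2·(≡2) mod 23; (11|23)=-1, (2|23)=+1; (−1)^{0·-2·11}·(-1)^-2·(+1)^0 = +1.
v=3: a=3^3·(≡2), b=3^3·(≡1) mod 3; (2|3)=-1, (1|3)=+1; (−1)^{3·3·1}·(-1)^3·(+1)^3 = +1.
v=17: a=17^1·(≡10), b=17^0·(≡13) mod 17; (10|17)=-1, (13|17)=+1; (−1)^{1·0·8}·(-1)^0·(+1)^1 = +1.
v=5: a=5^-3·(≡2), b=5^-2·(≡1) mod 5; (2|5)=-1, (1|5)=+1; (−1)^{-3·-2·2}·(-1)^-2·(+1)^-3 = +1.
|Ram(36465, -429)| = 2, even; anisotropic at {11, 13}.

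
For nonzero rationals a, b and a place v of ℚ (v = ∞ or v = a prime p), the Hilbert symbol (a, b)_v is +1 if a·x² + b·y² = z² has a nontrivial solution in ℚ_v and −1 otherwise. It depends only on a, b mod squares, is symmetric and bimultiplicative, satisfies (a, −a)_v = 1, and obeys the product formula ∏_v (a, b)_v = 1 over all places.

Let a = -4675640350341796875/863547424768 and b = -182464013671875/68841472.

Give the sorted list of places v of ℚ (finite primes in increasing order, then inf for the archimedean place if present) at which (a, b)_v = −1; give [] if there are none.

Mod squares: a ≡ -354445, b ≡ -8645. Check v ∈ {∞, 2, 3, 5, 7, 13, 19, 41}.
v=2: v_2(a)=-20, v_2(b)=-12; units ≡ 3, 3 (mod 8); ε·ε+αω+βω = 1·1+-20·1+-12·1 ≡ 1  ⇒  (a,b)_2 = -1.
v=∞: -354445 < 0 and -8645 < 0  ⇒  (a,b)_∞ = -1.
v=7: a=7^-7·(≡6), b=7^-5·(≡2) mod 7; (6|7)=-1, (2|7)=+1; (−1)^{-7·-5·3}·(-1)^-5·(+1)^-7 = +1.
v=41: a=41^3·(≡12), b=41^2·(≡14) mod 41; (12|41)=-1, (14|41)=-1; (−1)^{3·2·20}·(-1)^2·(-1)^3 = -1.
v=5: a=5^15·(≡4), b=5^11·(≡1) mod 5; (4|5)=+1, (1|5)=+1; (−1)^{15·11·2}·(+1)^11·(+1)^15 = +1.
v=19: a=19^1·(≡13), b=19^1·(≡4) mod 19; (13|19)=-1, (4|19)=+1; (−1)^{1·1·9}·(-1)^1·(+1)^1 = +1.
v=13: a=13^1·(≡1), b=13^1·(≡6) mod 13; (1|13)=+1, (6|13)=-1; (−1)^{1·1·6}·(+1)^1·(-1)^1 = -1.
v=3: a=3^2·(≡2), b=3^2·(≡1) mod 3; (2|3)=-1, (1|3)=+1; (−1)^{2·2·1}·(-1)^2·(+1)^2 = +1.
Ram(-354445, -8645) = {2, 13, 41, ∞}; no ℚ_2-point on the conic.

[2, 13, 41, inf]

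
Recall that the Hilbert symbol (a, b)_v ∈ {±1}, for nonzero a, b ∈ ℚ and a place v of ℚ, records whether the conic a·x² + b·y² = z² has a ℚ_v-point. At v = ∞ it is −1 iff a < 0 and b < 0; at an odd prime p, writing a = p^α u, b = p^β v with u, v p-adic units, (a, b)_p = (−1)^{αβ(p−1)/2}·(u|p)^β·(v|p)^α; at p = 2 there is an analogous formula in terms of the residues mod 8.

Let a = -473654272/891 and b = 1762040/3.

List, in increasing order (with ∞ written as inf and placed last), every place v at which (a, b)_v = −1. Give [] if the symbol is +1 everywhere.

Mod squares: a ≡ -30107, b ≡ 26970. Check v ∈ {∞, 2, 3, 5, 7, 11, 13, 17, 23, 29, 31}.
v=17: a=17^1·(≡7), b=17^0·(≡8) mod 17; (7|17)=-1, (8|17)=+1; (−1)^{1·0·8}·(-1)^0·(+1)^1 = +1.
v=11: a=11^-1·(≡2), b=11^0·(≡9) mod 11; (2|11)=-1, (9|11)=+1; (−1)^{-1·0·5}·(-1)^0·(+1)^-1 = +1.
v=∞: -30107 < 0 and 26970 > 0  ⇒  (a,b)_∞ = +1.
v=3: a=3^-4·(≡1), b=3^-1·(≡2) mod 3; (1|3)=+1, (2|3)=-1; (−1)^{-4·-1·1}·(+1)^-1·(-1)^-4 = +1.
v=13: a=13^2·(≡3), b=13^0·(≡11) mod 13; (3|13)=+1, (11|13)=-1; (−1)^{2·0·6}·(+1)^0·(-1)^2 = +1.
v=23: a=23^1·(≡18), b=23^0·(≡11) mod 23; (18|23)=+1, (11|23)=-1; (−1)^{1·0·11}·(+1)^0·(-1)^1 = -1.
v=5: a=5^0·(≡3), b=5^1·(≡1) mod 5; (3|5)=-1, (1|5)=+1; (−1)^{0·1·2}·(-1)^1·(+1)^0 = -1.
v=31: a=31^0·(≡8), b=31^1·(≡16) mod 31; (8|31)=+1, (16|31)=+1; (−1)^{0·1·15}·(+1)^1·(+1)^0 = +1.
v=2: v_2(a)=10, v_2(b)=3; units ≡ 5, 5 (mod 8); ε·ε+αω+βω = 0·0+10·1+3·1 ≡ 1  ⇒  (a,b)_2 = -1.
v=29: a=29^0·(≡7), b=29^1·(≡21) mod 29; (7|29)=+1, (21|29)=-1; (−1)^{0·1·14}·(+1)^1·(-1)^0 = +1.
v=7: a=7^1·(≡1), b=7^2·(≡5) mod 7; (1|7)=+1, (5|7)=-1; (−1)^{1·2·3}·(+1)^2·(-1)^1 = -1.
Ram(-30107, 26970) = {2, 5, 7, 23}; no ℚ_2-point on the conic.

[2, 5, 7, 23]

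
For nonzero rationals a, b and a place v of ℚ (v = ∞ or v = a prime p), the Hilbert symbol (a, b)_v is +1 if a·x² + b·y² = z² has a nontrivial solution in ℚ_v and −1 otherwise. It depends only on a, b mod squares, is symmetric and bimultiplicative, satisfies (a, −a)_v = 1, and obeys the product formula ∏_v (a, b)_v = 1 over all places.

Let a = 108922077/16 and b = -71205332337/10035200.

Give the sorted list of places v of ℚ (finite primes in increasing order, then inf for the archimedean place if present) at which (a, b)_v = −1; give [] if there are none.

Mod squares: a ≡ 517, b ≡ -34. Check v ∈ {∞, 2, 3, 5, 7, 11, 17, 47}.
v=11: a=11^1·(≡1), b=11^0·(≡7) mod 11; (1|11)=+1, (7|11)=-1; (−1)^{1·0·5}·(+1)^0·(-1)^1 = -1.
v=5: a=5^0·(≡2), b=5^-2·(≡1) mod 5; (2|5)=-1, (1|5)=+1; (−1)^{0·-2·2}·(-1)^-2·(+1)^0 = +1.
v=47: a=47^1·(≡45), b=47^2·(≡46) mod 47; (45|47)=-1, (46|47)=-1; (−1)^{1·2·23}·(-1)^2·(-1)^1 = -1.
v=2: v_2(a)=-4, v_2(b)=-13; units ≡ 5, 7 (mod 8); ε·ε+αω+βω = 0·1+-4·0+-13·1 ≡ 1  ⇒  (a,b)_2 = -1.
v=∞: 517 > 0 and -34 < 0  ⇒  (a,b)_∞ = +1.
v=3: a=3^6·(≡1), b=3^8·(≡2) mod 3; (1|3)=+1, (2|3)=-1; (−1)^{6·8·1}·(+1)^8·(-1)^6 = +1.
v=7: a=7^0·(≡6), b=7^-2·(≡1) mod 7; (6|7)=-1, (1|7)=+1; (−1)^{0·-2·3}·(-1)^-2·(+1)^0 = +1.
v=17: a=17^2·(≡14), b=17^3·(≡9) mod 17; (14|17)=-1, (9|17)=+1; (−1)^{2·3·8}·(-1)^3·(+1)^2 = -1.
Ram(517, -34) = {2, 11, 17, 47}; no ℚ_2-point on the conic.

[2, 11, 17, 47]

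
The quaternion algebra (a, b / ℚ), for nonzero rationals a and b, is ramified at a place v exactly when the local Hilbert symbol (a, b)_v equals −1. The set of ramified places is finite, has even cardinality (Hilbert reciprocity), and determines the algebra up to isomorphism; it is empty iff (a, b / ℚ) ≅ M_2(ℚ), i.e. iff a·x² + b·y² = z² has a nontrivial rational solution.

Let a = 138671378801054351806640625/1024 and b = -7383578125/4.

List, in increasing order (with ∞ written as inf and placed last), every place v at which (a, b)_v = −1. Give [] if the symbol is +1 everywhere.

Mod squares: a ≡ 11305, b ≡ -1309. Check v ∈ {∞, 2, 3, 5, 7, 11, 17, 19}.
v=19: a=19^5·(≡16), b=19^2·(≡13) mod 19; (16|19)=+1, (13|19)=-1; (−1)^{5·2·9}·(+1)^2·(-1)^5 = -1.
v=5: a=5^15·(≡1), b=5^6·(≡4) mod 5; (1|5)=+1, (4|5)=+1; (−1)^{15·6·2}·(+1)^6·(+1)^15 = +1.
v=∞: 11305 > 0 and -1309 < 0  ⇒  (a,b)_∞ = +1.
v=11: a=11^2·(≡6), b=11^1·(≡6) mod 11; (6|11)=-1, (6|11)=-1; (−1)^{2·1·5}·(-1)^1·(-1)^2 = -1.
v=3: a=3^2·(≡1), b=3^0·(≡2) mod 3; (1|3)=+1, (2|3)=-1; (−1)^{2·0·1}·(+1)^0·(-1)^2 = +1.
v=2: v_2(a)=-10, v_2(b)=-2; units ≡ 1, 3 (mod 8); ε·ε+αω+βω = 0·1+-10·1+-2·0 ≡ 0  ⇒  (a,b)_2 = +1.
v=7: a=7^3·(≡6), b=7^1·(≡2) mod 7; (6|7)=-1, (2|7)=+1; (−1)^{3·1·3}·(-1)^1·(+1)^3 = +1.
v=17: a=17^3·(≡15), b=17^1·(≡16) mod 17; (15|17)=+1, (16|17)=+1; (−1)^{3·1·8}·(+1)^1·(+1)^3 = +1.
(11305, -1309 / ℚ) ramifies at {11, 19}: a division algebra.

[11, 19]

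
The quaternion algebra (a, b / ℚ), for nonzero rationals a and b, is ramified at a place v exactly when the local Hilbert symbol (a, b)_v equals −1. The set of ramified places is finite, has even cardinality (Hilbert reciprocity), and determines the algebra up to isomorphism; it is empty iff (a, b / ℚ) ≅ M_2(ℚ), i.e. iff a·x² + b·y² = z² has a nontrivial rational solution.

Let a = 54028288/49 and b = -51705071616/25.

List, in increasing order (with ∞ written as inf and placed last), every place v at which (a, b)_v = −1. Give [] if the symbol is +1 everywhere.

(a, b) ≡ (52762, -50493234) mod (ℚ^×)²; places V = {2, 3, 5, 7, 11, 23, 29, 31, 37, ∞}.
(a,b)_23: α=1, u≡22; β=1, v≡21 (mod 23); (22|23)=-1, (21|23)=-1; sign (−1)^1·-1^1·-1^1 = -1.
(a,b)_3: α=0, u≡1; β=1, v≡2 (mod 3); (1|3)=+1, (2|3)=-1; sign (−1)^0·+1^1·-1^0 = +1.
(a,b)_29: α=0, u≡18; β=1, v≡12 (mod 29); (18|29)=-1, (12|29)=-1; sign (−1)^0·-1^1·-1^0 = -1.
(a,b)_11: α=0, u≡10; β=1, v≡2 (mod 11); (10|11)=-1, (2|11)=-1; sign (−1)^0·-1^1·-1^0 = -1.
(a,b)_5: α=0, u≡2; β=-2, v≡4 (mod 5); (2|5)=-1, (4|5)=+1; sign (−1)^0·-1^-2·+1^0 = +1.
(a,b)_7: α=-2, u≡6; β=0, v≡3 (mod 7); (6|7)=-1, (3|7)=-1; sign (−1)^0·-1^0·-1^-2 = +1.
(a,b)_∞: sgn(52762)=+, sgn(-50493234)=−, so +1.
(a,b)_2: α=11, β=11; u≡5, v≡7 (mod 8); ε(u)ε(v)=0·1, αω(v)=11·0, βω(u)=11·1; sum ≡ 1  ⇒  -1.
(a,b)_31: α=1, u≡5; β=1, v≡2 (mod 31); (5|31)=+1, (2|31)=+1; sign (−1)^1·+1^1·+1^1 = -1.
(a,b)_37: α=1, u≡17; β=1, v≡26 (mod 37); (17|37)=-1, (26|37)=+1; sign (−1)^0·-1^1·+1^1 = -1.
|Ram(52762, -50493234)| = 6, even; anisotropic at {2, 11, 23, 29, 31, 37}.

[2, 11, 23, 29, 31, 37]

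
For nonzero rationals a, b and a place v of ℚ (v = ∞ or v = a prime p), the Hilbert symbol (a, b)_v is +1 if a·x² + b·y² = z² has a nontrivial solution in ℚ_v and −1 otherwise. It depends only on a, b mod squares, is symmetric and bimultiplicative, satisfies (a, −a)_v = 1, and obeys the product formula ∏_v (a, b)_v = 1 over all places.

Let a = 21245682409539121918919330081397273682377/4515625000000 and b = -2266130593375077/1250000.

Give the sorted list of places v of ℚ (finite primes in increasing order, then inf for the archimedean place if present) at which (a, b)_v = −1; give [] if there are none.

Mod squares: a ≡ 5675097, b ≡ -236000985. Check v ∈ {∞, 2, 3, 5, 11, 13, 17, 29, 31, 37, 41, 43}.
v=41: a=41^5·(≡20), b=41^2·(≡15) mod 41; (20|41)=+1, (15|41)=-1; (−1)^{5·2·20}·(+1)^2·(-1)^5 = -1.
v=37: a=37^3·(≡27), b=37^1·(≡30) mod 37; (27|37)=+1, (30|37)=+1; (−1)^{3·1·18}·(+1)^1·(+1)^3 = +1.
v=13: a=13^8·(≡12), b=13^4·(≡10) mod 13; (12|13)=+1, (10|13)=+1; (−1)^{8·4·6}·(+1)^4·(+1)^8 = +1.
v=31: a=31^2·(≡19), b=31^1·(≡4) mod 31; (19|31)=+1, (4|31)=+1; (−1)^{2·1·15}·(+1)^1·(+1)^2 = +1.
v=11: a=11^2·(≡7), b=11^1·(≡2) mod 11; (7|11)=-1, (2|11)=-1; (−1)^{2·1·5}·(-1)^1·(-1)^2 = -1.
v=3: a=3^9·(≡1), b=3^1·(≡1) mod 3; (1|3)=+1, (1|3)=+1; (−1)^{9·1·1}·(+1)^1·(+1)^9 = -1.
v=∞: 5675097 > 0 and -236000985 < 0  ⇒  (a,b)_∞ = +1.
v=43: a=43^3·(≡18), b=43^1·(≡39) mod 43; (18|43)=-1, (39|43)=-1; (−1)^{3·1·21}·(-1)^1·(-1)^3 = -1.
v=5: a=5^-12·(≡2), b=5^-7·(≡3) mod 5; (2|5)=-1, (3|5)=-1; (−1)^{-12·-7·2}·(-1)^-7·(-1)^-12 = -1.
v=29: a=29^3·(≡7), b=29^1·(≡21) mod 29; (7|29)=+1, (21|29)=-1; (−1)^{3·1·14}·(+1)^1·(-1)^3 = -1.
v=2: v_2(a)=-6, v_2(b)=-4; units ≡ 1, 7 (mod 8); ε·ε+αω+βω = 0·1+-6·0+-4·0 ≡ 0  ⇒  (a,b)_2 = +1.
v=17: a=17^-2·(≡1), b=17^0·(≡13) mod 17; (1|17)=+1, (13|17)=+1; (−1)^{-2·0·8}·(+1)^0·(+1)^-2 = +1.
Ram(5675097, -236000985) = {3, 5, 11, 29, 41, 43}; no ℚ_3-point on the conic.

[3, 5, 11, 29, 41, 43]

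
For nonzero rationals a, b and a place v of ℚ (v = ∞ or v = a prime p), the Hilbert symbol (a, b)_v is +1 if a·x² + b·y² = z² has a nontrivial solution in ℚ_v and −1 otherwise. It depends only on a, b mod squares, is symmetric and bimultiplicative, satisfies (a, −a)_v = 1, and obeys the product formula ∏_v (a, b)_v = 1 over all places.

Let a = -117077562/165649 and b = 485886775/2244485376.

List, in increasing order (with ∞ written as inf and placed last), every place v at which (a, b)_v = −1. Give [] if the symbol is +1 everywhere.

Mod squares: a ≡ -602, b ≡ 6919. Check v ∈ {∞, 2, 3, 5, 7, 11, 17, 37, 43, 47, 53}.
v=7: a=7^5·(≡6), b=7^-2·(≡3) mod 7; (6|7)=-1, (3|7)=-1; (−1)^{5·-2·3}·(-1)^-2·(-1)^5 = -1.
v=17: a=17^0·(≡10), b=17^1·(≡4) mod 17; (10|17)=-1, (4|17)=+1; (−1)^{0·1·8}·(-1)^1·(+1)^0 = -1.
v=∞: -602 < 0 and 6919 > 0  ⇒  (a,b)_∞ = +1.
v=53: a=53^0·(≡34), b=53^2·(≡1) mod 53; (34|53)=-1, (1|53)=+1; (−1)^{0·2·26}·(-1)^2·(+1)^0 = +1.
v=37: a=37^-2·(≡28), b=37^1·(≡13) mod 37; (28|37)=+1, (13|37)=-1; (−1)^{-2·1·18}·(+1)^1·(-1)^-2 = +1.
v=5: a=5^0·(≡2), b=5^2·(≡1) mod 5; (2|5)=-1, (1|5)=+1; (−1)^{0·2·2}·(-1)^2·(+1)^0 = +1.
v=2: v_2(a)=1, v_2(b)=-8; units ≡ 3, 7 (mod 8); ε·ε+αω+βω = 1·1+1·0+-8·1 ≡ 1  ⇒  (a,b)_2 = -1.
v=43: a=43^1·(≡2), b=43^0·(≡29) mod 43; (2|43)=-1, (29|43)=-1; (−1)^{1·0·21}·(-1)^0·(-1)^1 = -1.
v=11: a=11^-2·(≡5), b=11^1·(≡2) mod 11; (5|11)=+1, (2|11)=-1; (−1)^{-2·1·5}·(+1)^1·(-1)^-2 = +1.
v=3: a=3^4·(≡1), b=3^-4·(≡1) mod 3; (1|3)=+1, (1|3)=+1; (−1)^{4·-4·1}·(+1)^-4·(+1)^4 = +1.
v=47: a=47^0·(≡18), b=47^-2·(≡30) mod 47; (18|47)=+1, (30|47)=-1; (−1)^{0·-2·23}·(+1)^-2·(-1)^0 = +1.
Ram(-602, 6919) = {2, 7, 17, 43}; no ℚ_2-point on the conic.

[2, 7, 17, 43]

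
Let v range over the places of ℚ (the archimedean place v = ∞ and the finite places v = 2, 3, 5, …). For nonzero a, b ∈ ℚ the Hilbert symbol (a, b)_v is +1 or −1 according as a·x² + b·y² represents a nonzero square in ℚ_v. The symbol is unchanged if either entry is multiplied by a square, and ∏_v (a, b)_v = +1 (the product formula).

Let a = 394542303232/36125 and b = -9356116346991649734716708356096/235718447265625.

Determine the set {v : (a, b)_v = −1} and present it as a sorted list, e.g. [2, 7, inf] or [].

(a, b) ≡ (15921290, -14674) mod (ℚ^×)²; places V = {2, 5, 7, 11, 17, 23, 29, 31, ∞}.
(a,b)_2: α=11, β=35; u≡5, v≡7 (mod 8); ε(u)ε(v)=0·1, αω(v)=11·0, βω(u)=35·1; sum ≡ 1  ⇒  -1.
(a,b)_11: α=3, u≡2; β=7, v≡8 (mod 11); (2|11)=-1, (8|11)=-1; sign (−1)^1·-1^7·-1^3 = -1.
(a,b)_23: α=1, u≡11; β=3, v≡12 (mod 23); (11|23)=-1, (12|23)=+1; sign (−1)^1·-1^3·+1^1 = +1.
(a,b)_31: α=1, u≡11; β=2, v≡20 (mod 31); (11|31)=-1, (20|31)=+1; sign (−1)^0·-1^2·+1^1 = +1.
(a,b)_7: α=1, u≡2; β=2, v≡5 (mod 7); (2|7)=+1, (5|7)=-1; sign (−1)^0·+1^2·-1^1 = -1.
(a,b)_17: α=-2, u≡1; β=-6, v≡12 (mod 17); (1|17)=+1, (12|17)=-1; sign (−1)^0·+1^-6·-1^-2 = +1.
(a,b)_5: α=-3, u≡3; β=-10, v≡1 (mod 5); (3|5)=-1, (1|5)=+1; sign (−1)^0·-1^-10·+1^-3 = +1.
(a,b)_29: α=1, u≡18; β=3, v≡23 (mod 29); (18|29)=-1, (23|29)=+1; sign (−1)^0·-1^3·+1^1 = -1.
(a,b)_∞: sgn(15921290)=+, sgn(-14674)=−, so +1.
(15921290, -14674 / ℚ) ramifies at {2, 7, 11, 29}: a division algebra.

[2, 7, 11, 29]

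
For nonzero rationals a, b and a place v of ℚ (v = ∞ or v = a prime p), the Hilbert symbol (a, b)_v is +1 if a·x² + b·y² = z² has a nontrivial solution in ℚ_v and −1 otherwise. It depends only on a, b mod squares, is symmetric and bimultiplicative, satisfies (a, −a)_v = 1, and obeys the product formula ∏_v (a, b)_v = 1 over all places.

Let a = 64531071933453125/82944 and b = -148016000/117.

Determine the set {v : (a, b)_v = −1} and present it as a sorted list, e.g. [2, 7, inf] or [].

[2, 11]

Mod squares: a ≡ 29, b ≡ -1430. Check v ∈ {∞, 2, 3, 5, 7, 11, 13, 29}.
v=∞: 29 > 0 and -1430 < 0  ⇒  (a,b)_∞ = +1.
v=2: v_2(a)=-10, v_2(b)=7; units ≡ 5, 5 (mod 8); ε·ε+αω+βω = 0·0+-10·1+7·1 ≡ 1  ⇒  (a,b)_2 = -1.
v=13: a=13^4·(≡3), b=13^-1·(≡7) mod 13; (3|13)=+1, (7|13)=-1; (−1)^{4·-1·6}·(+1)^-1·(-1)^4 = +1.
v=29: a=29^3·(≡20), b=29^2·(≡1) mod 29; (20|29)=+1, (1|29)=+1; (−1)^{3·2·14}·(+1)^2·(+1)^3 = +1.
v=11: a=11^2·(≡2), b=11^1·(≡2) mod 11; (2|11)=-1, (2|11)=-1; (−1)^{2·1·5}·(-1)^1·(-1)^2 = -1.
v=7: a=7^2·(≡2), b=7^0·(≡3) mod 7; (2|7)=+1, (3|7)=-1; (−1)^{2·0·3}·(+1)^0·(-1)^2 = +1.
v=3: a=3^-4·(≡2), b=3^-2·(≡1) mod 3; (2|3)=-1, (1|3)=+1; (−1)^{-4·-2·1}·(-1)^-2·(+1)^-4 = +1.
v=5: a=5^6·(≡4), b=5^3·(≡1) mod 5; (4|5)=+1, (1|5)=+1; (−1)^{6·3·2}·(+1)^3·(+1)^6 = +1.
|Ram(29, -1430)| = 2, even; anisotropic at {2, 11}.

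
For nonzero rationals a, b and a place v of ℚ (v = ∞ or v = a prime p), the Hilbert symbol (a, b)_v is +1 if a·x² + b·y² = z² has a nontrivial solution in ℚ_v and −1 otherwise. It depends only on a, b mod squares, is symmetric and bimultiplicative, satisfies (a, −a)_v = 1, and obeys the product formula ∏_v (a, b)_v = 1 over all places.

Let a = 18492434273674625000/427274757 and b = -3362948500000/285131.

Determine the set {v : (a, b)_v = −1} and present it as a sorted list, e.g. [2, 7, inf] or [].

[2, 17]

Mod squares: a ≡ 962, b ≡ -374. Check v ∈ {∞, 2, 3, 5, 7, 11, 13, 17, 23, 37}.
v=17: a=17^6·(≡12), b=17^3·(≡10) mod 17; (12|17)=-1, (10|17)=-1; (−1)^{6·3·8}·(-1)^3·(-1)^6 = -1.
v=13: a=13^-3·(≡9), b=13^0·(≡1) mod 13; (9|13)=+1, (1|13)=+1; (−1)^{-3·0·6}·(+1)^0·(+1)^-3 = +1.
v=∞: 962 > 0 and -374 < 0  ⇒  (a,b)_∞ = +1.
v=37: a=37^3·(≡30), b=37^2·(≡21) mod 37; (30|37)=+1, (21|37)=+1; (−1)^{3·2·18}·(+1)^2·(+1)^3 = +1.
v=5: a=5^6·(≡3), b=5^6·(≡1) mod 5; (3|5)=-1, (1|5)=+1; (−1)^{6·6·2}·(-1)^6·(+1)^6 = +1.
v=7: a=7^-4·(≡3), b=7^-2·(≡1) mod 7; (3|7)=-1, (1|7)=+1; (−1)^{-4·-2·3}·(-1)^-2·(+1)^-4 = +1.
v=3: a=3^-4·(≡2), b=3^0·(≡1) mod 3; (2|3)=-1, (1|3)=+1; (−1)^{-4·0·1}·(-1)^0·(+1)^-4 = +1.
v=2: v_2(a)=3, v_2(b)=5; units ≡ 1, 5 (mod 8); ε·ε+αω+βω = 0·0+3·1+5·0 ≡ 1  ⇒  (a,b)_2 = -1.
v=23: a=23^0·(≡7), b=23^-2·(≡14) mod 23; (7|23)=-1, (14|23)=-1; (−1)^{0·-2·11}·(-1)^-2·(-1)^0 = +1.
v=11: a=11^2·(≡5), b=11^-1·(≡2) mod 11; (5|11)=+1, (2|11)=-1; (−1)^{2·-1·5}·(+1)^-1·(-1)^2 = +1.
|Ram(962, -374)| = 2, even; anisotropic at {2, 17}.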